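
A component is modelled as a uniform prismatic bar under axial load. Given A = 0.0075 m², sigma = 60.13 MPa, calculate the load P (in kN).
Model: a uniform prismatic bar under axial load, so sigma = P / A.
Solve for P: P = sigma·A.
Convert to SI units:
  sigma = 60.13 MPa = 6.013 × 10⁷ Pa
Substitute:
  P = (6.013 × 10⁷) × 0.0075
  P = 451000 N
Convert: P = 451000 N = 451 kN
Final answer: P = 451 kN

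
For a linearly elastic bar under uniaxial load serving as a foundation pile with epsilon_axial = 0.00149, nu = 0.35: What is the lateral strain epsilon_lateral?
Model: a linearly elastic bar under uniaxial load, so epsilon_lateral = -nu·epsilon_axial.
Substitute:
  epsilon_lateral = -(0.35 × 0.00149)
  epsilon_lateral = -0.0005215
Final answer: epsilon_lateral = -0.0005215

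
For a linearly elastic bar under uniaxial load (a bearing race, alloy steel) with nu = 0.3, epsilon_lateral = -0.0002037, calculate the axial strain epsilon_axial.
Model: a linearly elastic bar under uniaxial load, so epsilon_lateral = -nu·epsilon_axial.
Solve for epsilon_axial: epsilon_axial = -epsilon_lateral / nu.
Substitute:
  epsilon_axial = -(-0.0002037) / 0.3
  epsilon_axial = 0.000679
Final answer: epsilon_axial = 0.000679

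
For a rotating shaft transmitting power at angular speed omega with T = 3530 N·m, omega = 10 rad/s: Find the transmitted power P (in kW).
Model: a rotating shaft transmitting power at angular speed omega, so P = T·omega.
Substitute:
  P = 3530 × 10
  P = 35300 W
Convert: P = 35300 W = 35.3 kW
Final answer: P = 35.3 kW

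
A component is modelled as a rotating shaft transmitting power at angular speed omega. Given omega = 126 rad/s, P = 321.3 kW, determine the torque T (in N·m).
Model: a rotating shaft transmitting power at angular speed omega, so P = T·omega.
Solve for T: T = P / omega.
Convert to SI units:
  P = 321.3 kW = 321300 W
Substitute:
  T = 321300 / 126
  T = 2550 N·m
Final answer: T = 2550 N·m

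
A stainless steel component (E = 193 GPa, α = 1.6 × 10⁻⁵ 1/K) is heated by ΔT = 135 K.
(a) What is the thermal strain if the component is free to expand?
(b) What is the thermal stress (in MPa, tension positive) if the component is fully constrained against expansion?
(a) Free thermal strain ε_th = α·ΔT = (1.6 × 10⁻⁵) × 135 = 0.00216
(b) Fully constrained, the expansion is suppressed, so σ = -E·α·ΔT. Convert E = 193 GPa = 1.93 × 10¹¹ Pa.
  σ = -(1.93 × 10¹¹) × (1.6 × 10⁻⁵) × 135 = -4.169 × 10⁸ Pa = -416.9 MPa (compressive)
Final answer: (a) ε_th = 0.00216, (b) σ = -416.9 MPa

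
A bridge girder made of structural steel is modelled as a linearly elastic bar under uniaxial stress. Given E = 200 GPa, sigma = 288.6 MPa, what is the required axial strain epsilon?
Model: a linearly elastic bar under uniaxial stress, so sigma = E·epsilon.
Solve for epsilon: epsilon = sigma / E.
Convert to SI units:
  E = 200 GPa = 2 × 10¹¹ Pa
  sigma = 288.6 MPa = 2.886 × 10⁸ Pa
Substitute:
  epsilon = (2.886 × 10⁸) / (2 × 10¹¹)
  epsilon = 0.001443
Final answer: epsilon = 0.001443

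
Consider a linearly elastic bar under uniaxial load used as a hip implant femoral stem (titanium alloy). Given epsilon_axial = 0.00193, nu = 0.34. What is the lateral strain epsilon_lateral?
Model: a linearly elastic bar under uniaxial load, so epsilon_lateral = -nu·epsilon_axial.
Substitute:
  epsilon_lateral = -(0.34 × 0.00193)
  epsilon_lateral = -0.0006562
Final answer: epsilon_lateral = -0.0006562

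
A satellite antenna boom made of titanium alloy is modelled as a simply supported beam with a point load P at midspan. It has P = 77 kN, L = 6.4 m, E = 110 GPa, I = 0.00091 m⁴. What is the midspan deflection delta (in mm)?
Model: a simply supported beam with a point load P at midspan, so delta = (P·L^3) / (48·E·I).
Convert to SI units:
  P = 77 kN = 77000 N
  E = 110 GPa = 1.1 × 10¹¹ Pa
Substitute:
  delta = (77000 × 6.4^3) / (48 × (1.1 × 10¹¹) × 0.00091)
  delta = 0.004201 m
Convert: delta = 0.004201 m = 4.201 mm
Final answer: delta = 4.201 mm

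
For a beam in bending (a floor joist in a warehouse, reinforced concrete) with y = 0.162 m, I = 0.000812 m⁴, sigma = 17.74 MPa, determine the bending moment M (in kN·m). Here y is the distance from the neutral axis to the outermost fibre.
Model: a beam in bending, so sigma = (M·y) / I.
Solve for M: M = (sigma·I) / y.
Convert to SI units:
  sigma = 17.74 MPa = 1.774 × 10⁷ Pa
Substitute:
  M = ((1.774 × 10⁷) × 0.000812) / 0.162
  M = 88920 N·m
Convert: M = 88920 N·m = 88.92 kN·m
Final answer: M = 88.92 kN·m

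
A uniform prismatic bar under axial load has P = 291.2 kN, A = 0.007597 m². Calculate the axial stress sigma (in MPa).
Model: a uniform prismatic bar under axial load, so sigma = P / A.
Convert to SI units:
  P = 291.2 kN = 291200 N
Substitute:
  sigma = 291200 / 0.007597
  sigma = 3.833 × 10⁷ Pa
Convert: sigma = 3.833 × 10⁷ Pa = 38.33 MPa
Final answer: sigma = 38.33 MPa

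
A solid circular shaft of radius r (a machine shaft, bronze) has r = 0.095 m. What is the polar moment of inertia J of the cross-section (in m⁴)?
Model: a solid circular shaft of radius r, so J = (π·r^4) / 2.
Substitute:
  J = (π × 0.095^4) / 2
  J = 0.0001279 m⁴
Final answer: J = 0.0001279 m⁴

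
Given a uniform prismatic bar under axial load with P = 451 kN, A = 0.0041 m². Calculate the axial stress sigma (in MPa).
Model: a uniform prismatic bar under axial load, so sigma = P / A.
Convert to SI units:
  P = 451 kN = 451000 N
Substitute:
  sigma = 451000 / 0.0041
  sigma = 1.1 × 10⁸ Pa
Convert: sigma = 1.1 × 10⁸ Pa = 110 MPa
Final answer: sigma = 110 MPa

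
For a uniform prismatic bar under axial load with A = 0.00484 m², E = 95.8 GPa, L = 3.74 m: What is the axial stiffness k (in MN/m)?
Model: a uniform prismatic bar under axial load, so k = (A·E) / L.
Convert to SI units:
  E = 95.8 GPa = 9.58 × 10¹⁰ Pa
Substitute:
  k = (0.00484 × (9.58 × 10¹⁰)) / 3.74
  k = 1.24 × 10⁸ N/m
Convert: k = 1.24 × 10⁸ N/m = 124 MN/m
Final answer: k = 124 MN/m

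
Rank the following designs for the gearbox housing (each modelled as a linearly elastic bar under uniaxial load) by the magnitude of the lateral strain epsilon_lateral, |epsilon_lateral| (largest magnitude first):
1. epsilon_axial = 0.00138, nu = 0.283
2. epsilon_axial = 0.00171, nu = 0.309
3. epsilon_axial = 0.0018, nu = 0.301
Model: a linearly elastic bar under uniaxial load, so epsilon_lateral = -nu·epsilon_axial (SI units).
  Case 1: epsilon_lateral = -(0.283 × 0.00138) = -0.0003905
  Case 2: epsilon_lateral = -(0.309 × 0.00171) = -0.0005284
  Case 3: epsilon_lateral = -(0.301 × 0.0018) = -0.0005418
Ordering by |epsilon_lateral|: 0.0005418 (case 3) > 0.0005284 (case 2) > 0.0003905 (case 1)
Final answer: 3, 2, 1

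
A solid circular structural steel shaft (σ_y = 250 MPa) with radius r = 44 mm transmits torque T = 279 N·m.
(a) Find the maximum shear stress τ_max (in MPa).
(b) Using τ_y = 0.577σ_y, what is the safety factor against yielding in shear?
(a) For a solid circular shaft, τ_max = T·r/J with J = π·r^4/2, i.e. τ_max = 2·T / (π·r^3). Convert r = 44 mm = 0.044 m.
  τ_max = (2 × 279) / (π × 0.044^3) = 2.085 × 10⁶ Pa = 2.085 MPa
(b) τ_y = 0.577 × 250 = 144.25 MPa
  SF = τ_y/τ_max = 144.25 / 2.085 = 69.18
Final answer: (a) τ_max = 2.085 MPa, (b) SF = 69.18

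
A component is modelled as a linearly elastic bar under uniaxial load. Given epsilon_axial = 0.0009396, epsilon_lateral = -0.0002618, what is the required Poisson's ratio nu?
Model: a linearly elastic bar under uniaxial load, so epsilon_lateral = -nu·epsilon_axial.
Solve for nu: nu = -epsilon_lateral / epsilon_axial.
Substitute:
  nu = -(-0.0002618) / 0.0009396
  nu = 0.2786
Final answer: nu = 0.2786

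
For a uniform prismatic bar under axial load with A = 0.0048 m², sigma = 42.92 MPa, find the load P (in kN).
Model: a uniform prismatic bar under axial load, so sigma = P / A.
Solve for P: P = sigma·A.
Convert to SI units:
  sigma = 42.92 MPa = 4.292 × 10⁷ Pa
Substitute:
  P = (4.292 × 10⁷) × 0.0048
  P = 206000 N
Convert: P = 206000 N = 206 kN
Final answer: P = 206 kN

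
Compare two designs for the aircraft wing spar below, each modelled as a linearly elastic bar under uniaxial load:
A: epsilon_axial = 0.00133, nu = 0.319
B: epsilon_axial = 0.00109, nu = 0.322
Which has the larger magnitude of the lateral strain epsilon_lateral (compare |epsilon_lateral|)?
Model: a linearly elastic bar under uniaxial load, so epsilon_lateral = -nu·epsilon_axial (SI units).
  A: epsilon_lateral = -(0.319 × 0.00133) = -0.0004243
  B: epsilon_lateral = -(0.322 × 0.00109) = -0.000351
|epsilon_lateral|: A = 0.0004243, B = 0.000351, so A is larger in magnitude.
Final answer: A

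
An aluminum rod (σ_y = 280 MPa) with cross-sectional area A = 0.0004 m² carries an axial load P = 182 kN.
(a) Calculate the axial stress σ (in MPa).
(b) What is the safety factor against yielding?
(a) Axial stress σ = P/A. Convert P = 182 kN = 182000 N.
  σ = 182000 / 0.0004 = 4.55 × 10⁸ Pa = 455 MPa
(b) Safety factor SF = σ_y/σ = 280 / 455 = 0.6154
Final answer: (a) σ = 455 MPa, (b) SF = 0.6154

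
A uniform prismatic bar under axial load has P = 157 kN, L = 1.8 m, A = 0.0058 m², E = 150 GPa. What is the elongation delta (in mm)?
Model: a uniform prismatic bar under axial load, so delta = (P·L) / (A·E).
Convert to SI units:
  P = 157 kN = 157000 N
  E = 150 GPa = 1.5 × 10¹¹ Pa
Substitute:
  delta = (157000 × 1.8) / (0.0058 × (1.5 × 10¹¹))
  delta = 0.0003248 m
Convert: delta = 0.0003248 m = 0.3248 mm
Final answer: delta = 0.3248 mm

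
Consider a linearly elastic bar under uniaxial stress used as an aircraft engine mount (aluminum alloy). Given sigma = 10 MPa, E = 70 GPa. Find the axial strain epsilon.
Model: a linearly elastic bar under uniaxial stress, so epsilon = sigma / E.
Convert to SI units:
  sigma = 10 MPa = 1 × 10⁷ Pa
  E = 70 GPa = 7 × 10¹⁰ Pa
Substitute:
  epsilon = (1 × 10⁷) / (7 × 10¹⁰)
  epsilon = 0.0001429
Final answer: epsilon = 0.0001429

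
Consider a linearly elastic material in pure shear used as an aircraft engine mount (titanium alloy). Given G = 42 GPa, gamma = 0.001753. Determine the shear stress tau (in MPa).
Model: a linearly elastic material in pure shear, so tau = G·gamma.
Convert to SI units:
  G = 42 GPa = 4.2 × 10¹⁰ Pa
Substitute:
  tau = (4.2 × 10¹⁰) × 0.001753
  tau = 7.363 × 10⁷ Pa
Convert: tau = 7.363 × 10⁷ Pa = 73.63 MPa
Final answer: tau = 73.63 MPa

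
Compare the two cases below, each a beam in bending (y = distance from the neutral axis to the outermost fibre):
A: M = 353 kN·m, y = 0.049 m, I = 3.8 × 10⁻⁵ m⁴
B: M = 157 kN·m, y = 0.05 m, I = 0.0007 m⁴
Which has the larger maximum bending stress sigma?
Model: a beam in bending (y = distance from the neutral axis to the outermost fibre), so sigma = (M·y) / I (SI units).
  A: sigma = (353000 × 0.049) / (3.8 × 10⁻⁵) = 4.552 × 10⁸ Pa = 455.2 MPa
  B: sigma = (157000 × 0.05) / 0.0007 = 1.121 × 10⁷ Pa = 11.21 MPa
455.2 MPa > 11.21 MPa, so A is larger.
Final answer: A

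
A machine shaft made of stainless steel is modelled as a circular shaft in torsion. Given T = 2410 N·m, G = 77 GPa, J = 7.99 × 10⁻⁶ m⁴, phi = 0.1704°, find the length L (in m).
Model: a circular shaft in torsion, so phi = (T·L) / (G·J).
Solve for L: L = (phi·G·J) / T.
Convert to SI units:
  G = 77 GPa = 7.7 × 10¹⁰ Pa
  phi = 0.1704° = 0.002974 rad
Substitute:
  L = (0.002974 × (7.7 × 10¹⁰) × (7.99 × 10⁻⁶)) / 2410
  L = 0.7592 m
Final answer: L = 0.7592 m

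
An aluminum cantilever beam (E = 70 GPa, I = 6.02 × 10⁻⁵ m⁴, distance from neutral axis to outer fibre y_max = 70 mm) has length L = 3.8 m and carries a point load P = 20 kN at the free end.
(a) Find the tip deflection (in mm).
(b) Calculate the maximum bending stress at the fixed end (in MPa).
(a) Tip deflection of a cantilever with an end point load: δ = P·L^3 / (3·E·I). Convert P = 20 kN = 20000 N, E = 70 GPa = 7 × 10¹⁰ Pa.
  δ = (20000 × 3.8^3) / (3 × (7 × 10¹⁰) × (6.02 × 10⁻⁵)) = 0.08681 m = 86.81 mm
(b) Maximum bending moment at the fixed end: M = P·L = 20000 × 3.8 = 76000 N·m. Convert y_max = 70 mm = 0.07 m.
  σ = M·y_max / I = (76000 × 0.07) / (6.02 × 10⁻⁵) = 8.837 × 10⁷ Pa = 88.37 MPa
Final answer: (a) δ = 86.81 mm, (b) σ = 88.37 MPa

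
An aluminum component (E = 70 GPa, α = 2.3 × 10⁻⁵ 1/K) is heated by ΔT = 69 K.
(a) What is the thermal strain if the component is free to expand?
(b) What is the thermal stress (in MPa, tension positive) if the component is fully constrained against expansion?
(a) Free thermal strain ε_th = α·ΔT = (2.3 × 10⁻⁵) × 69 = 0.001587
(b) Fully constrained, the expansion is suppressed, so σ = -E·α·ΔT. Convert E = 70 GPa = 7 × 10¹⁰ Pa.
  σ = -(7 × 10¹⁰) × (2.3 × 10⁻⁵) × 69 = -1.111 × 10⁸ Pa = -111.1 MPa (compressive)
Final answer: (a) ε_th = 0.001587, (b) σ = -111.1 MPa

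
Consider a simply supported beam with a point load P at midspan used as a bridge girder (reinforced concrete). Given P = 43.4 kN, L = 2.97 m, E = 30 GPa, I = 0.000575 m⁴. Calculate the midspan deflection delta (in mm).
Model: a simply supported beam with a point load P at midspan, so delta = (P·L^3) / (48·E·I).
Convert to SI units:
  P = 43.4 kN = 43400 N
  E = 30 GPa = 3 × 10¹⁰ Pa
Substitute:
  delta = (43400 × 2.97^3) / (48 × (3 × 10¹⁰) × 0.000575)
  delta = 0.001373 m
Convert: delta = 0.001373 m = 1.373 mm
Final answer: delta = 1.373 mm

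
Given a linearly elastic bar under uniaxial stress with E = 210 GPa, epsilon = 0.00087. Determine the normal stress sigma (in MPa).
Model: a linearly elastic bar under uniaxial stress, so sigma = E·epsilon.
Convert to SI units:
  E = 210 GPa = 2.1 × 10¹¹ Pa
Substitute:
  sigma = (2.1 × 10¹¹) × 0.00087
  sigma = 1.827 × 10⁸ Pa
Convert: sigma = 1.827 × 10⁸ Pa = 182.7 MPa
Final answer: sigma = 182.7 MPa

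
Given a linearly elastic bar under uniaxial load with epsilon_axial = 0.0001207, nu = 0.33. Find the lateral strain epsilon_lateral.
Model: a linearly elastic bar under uniaxial load, so epsilon_lateral = -nu·epsilon_axial.
Substitute:
  epsilon_lateral = -(0.33 × 0.0001207)
  epsilon_lateral = -3.983 × 10⁻⁵
Final answer: epsilon_lateral = -3.983 × 10⁻⁵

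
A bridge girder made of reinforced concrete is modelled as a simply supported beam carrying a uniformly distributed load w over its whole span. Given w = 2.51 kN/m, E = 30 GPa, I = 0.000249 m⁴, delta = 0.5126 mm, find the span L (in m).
Model: a simply supported beam carrying a uniformly distributed load w over its whole span, so delta = (5·w·L^4) / (384·E·I).
Solve for L: L = ((384·delta·E·I) / (5·w))^(1/4).
Convert to SI units:
  w = 2.51 kN/m = 2510 N/m
  E = 30 GPa = 3 × 10¹⁰ Pa
  delta = 0.5126 mm = 0.0005126 m
Substitute:
  L = ((384 × 0.0005126 × (3 × 10¹⁰) × 0.000249) / (5 × 2510))^(1/4)
  L = 3.29 m
Final answer: L = 3.29 m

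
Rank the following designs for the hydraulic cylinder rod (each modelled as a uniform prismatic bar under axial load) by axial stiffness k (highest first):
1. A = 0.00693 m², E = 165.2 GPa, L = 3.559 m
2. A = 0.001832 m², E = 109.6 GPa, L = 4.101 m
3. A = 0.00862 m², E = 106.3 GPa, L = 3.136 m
Model: a uniform prismatic bar under axial load, so k = (A·E) / L (SI units).
  Case 1: k = (0.00693 × (1.652 × 10¹¹)) / 3.559 = 3.217 × 10⁸ N/m = 321.7 MN/m
  Case 2: k = (0.001832 × (1.096 × 10¹¹)) / 4.101 = 4.896 × 10⁷ N/m = 48.96 MN/m
  Case 3: k = (0.00862 × (1.063 × 10¹¹)) / 3.136 = 2.922 × 10⁸ N/m = 292.2 MN/m
Ordering: 321.7 MN/m (case 1) > 292.2 MN/m (case 3) > 48.96 MN/m (case 2)
Final answer: 1, 3, 2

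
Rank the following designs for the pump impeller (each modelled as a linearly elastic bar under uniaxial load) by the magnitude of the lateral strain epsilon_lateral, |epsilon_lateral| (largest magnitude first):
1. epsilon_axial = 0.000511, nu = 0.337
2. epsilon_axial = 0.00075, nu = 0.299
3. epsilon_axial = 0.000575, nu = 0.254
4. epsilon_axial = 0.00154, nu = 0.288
Model: a linearly elastic bar under uniaxial load, so epsilon_lateral = -nu·epsilon_axial (SI units).
  Case 1: epsilon_lateral = -(0.337 × 0.000511) = -0.0001722
  Case 2: epsilon_lateral = -(0.299 × 0.00075) = -0.0002243
  Case 3: epsilon_lateral = -(0.254 × 0.000575) = -0.000146
  Case 4: epsilon_lateral = -(0.288 × 0.00154) = -0.0004435
Ordering by |epsilon_lateral|: 0.0004435 (case 4) > 0.0002243 (case 2) > 0.0001722 (case 1) > 0.000146 (case 3)
Final answer: 4, 2, 1, 3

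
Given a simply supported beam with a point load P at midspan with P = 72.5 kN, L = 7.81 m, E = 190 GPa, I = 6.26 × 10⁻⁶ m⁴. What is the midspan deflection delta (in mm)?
Model: a simply supported beam with a point load P at midspan, so delta = (P·L^3) / (48·E·I).
Convert to SI units:
  P = 72.5 kN = 72500 N
  E = 190 GPa = 1.9 × 10¹¹ Pa
Substitute:
  delta = (72500 × 7.81^3) / (48 × (1.9 × 10¹¹) × (6.26 × 10⁻⁶))
  delta = 0.605 m
Convert: delta = 0.605 m = 605 mm
Final answer: delta = 605 mm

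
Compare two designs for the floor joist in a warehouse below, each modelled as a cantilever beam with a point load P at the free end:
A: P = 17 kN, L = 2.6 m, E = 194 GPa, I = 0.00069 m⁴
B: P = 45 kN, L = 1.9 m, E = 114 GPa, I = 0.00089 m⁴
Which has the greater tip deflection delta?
Model: a cantilever beam with a point load P at the free end, so delta = (P·L^3) / (3·E·I) (SI units).
  A: delta = (17000 × 2.6^3) / (3 × (1.94 × 10¹¹) × 0.00069) = 0.000744 m = 0.744 mm
  B: delta = (45000 × 1.9^3) / (3 × (1.14 × 10¹¹) × 0.00089) = 0.001014 m = 1.014 mm
1.014 mm > 0.744 mm, so B is larger.
Final answer: B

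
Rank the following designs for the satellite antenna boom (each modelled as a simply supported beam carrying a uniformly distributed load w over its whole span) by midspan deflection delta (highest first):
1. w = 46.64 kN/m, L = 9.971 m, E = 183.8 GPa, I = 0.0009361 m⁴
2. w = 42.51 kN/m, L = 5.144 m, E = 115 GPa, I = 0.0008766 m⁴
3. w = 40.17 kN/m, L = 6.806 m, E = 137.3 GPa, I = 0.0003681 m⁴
Model: a simply supported beam carrying a uniformly distributed load w over its whole span, so delta = (5·w·L^4) / (384·E·I) (SI units).
  Case 1: delta = (5 × 46640 × 9.971^4) / (384 × (1.838 × 10¹¹) × 0.0009361) = 0.03489 m = 34.89 mm
  Case 2: delta = (5 × 42510 × 5.144^4) / (384 × (1.15 × 10¹¹) × 0.0008766) = 0.003844 m = 3.844 mm
  Case 3: delta = (5 × 40170 × 6.806^4) / (384 × (1.373 × 10¹¹) × 0.0003681) = 0.02221 m = 22.21 mm
Ordering: 34.89 mm (case 1) > 22.21 mm (case 3) > 3.844 mm (case 2)
Final answer: 1, 3, 2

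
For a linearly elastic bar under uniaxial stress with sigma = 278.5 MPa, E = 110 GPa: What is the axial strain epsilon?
Model: a linearly elastic bar under uniaxial stress, so epsilon = sigma / E.
Convert to SI units:
  sigma = 278.5 MPa = 2.785 × 10⁸ Pa
  E = 110 GPa = 1.1 × 10¹¹ Pa
Substitute:
  epsilon = (2.785 × 10⁸) / (1.1 × 10¹¹)
  epsilon = 0.002532
Final answer: epsilon = 0.002532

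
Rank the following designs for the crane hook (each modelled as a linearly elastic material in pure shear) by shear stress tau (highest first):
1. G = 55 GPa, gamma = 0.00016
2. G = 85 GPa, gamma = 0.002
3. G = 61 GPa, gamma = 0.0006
Model: a linearly elastic material in pure shear, so tau = G·gamma (SI units).
  Case 1: tau = (5.5 × 10¹⁰) × 0.00016 = 8.8 × 10⁶ Pa = 8.8 MPa
  Case 2: tau = (8.5 × 10¹⁰) × 0.002 = 1.7 × 10⁸ Pa = 170 MPa
  Case 3: tau = (6.1 × 10¹⁰) × 0.0006 = 3.66 × 10⁷ Pa = 36.6 MPa
Ordering: 170 MPa (case 2) > 36.6 MPa (case 3) > 8.8 MPa (case 1)
Final answer: 2, 3, 1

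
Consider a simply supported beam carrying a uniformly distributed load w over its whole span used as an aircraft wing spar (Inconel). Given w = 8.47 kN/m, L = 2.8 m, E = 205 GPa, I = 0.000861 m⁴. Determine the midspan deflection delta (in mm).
Model: a simply supported beam carrying a uniformly distributed load w over its whole span, so delta = (5·w·L^4) / (384·E·I).
Convert to SI units:
  w = 8.47 kN/m = 8470 N/m
  E = 205 GPa = 2.05 × 10¹¹ Pa
Substitute:
  delta = (5 × 8470 × 2.8^4) / (384 × (2.05 × 10¹¹) × 0.000861)
  delta = 3.841 × 10⁻⁵ m
Convert: delta = 3.841 × 10⁻⁵ m = 0.03841 mm
Final answer: delta = 0.03841 mm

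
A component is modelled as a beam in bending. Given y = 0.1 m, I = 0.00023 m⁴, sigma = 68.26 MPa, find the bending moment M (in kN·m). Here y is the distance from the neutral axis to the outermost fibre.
Model: a beam in bending, so sigma = (M·y) / I.
Solve for M: M = (sigma·I) / y.
Convert to SI units:
  sigma = 68.26 MPa = 6.826 × 10⁷ Pa
Substitute:
  M = ((6.826 × 10⁷) × 0.00023) / 0.1
  M = 157000 N·m
Convert: M = 157000 N·m = 157 kN·m
Final answer: M = 157 kN·m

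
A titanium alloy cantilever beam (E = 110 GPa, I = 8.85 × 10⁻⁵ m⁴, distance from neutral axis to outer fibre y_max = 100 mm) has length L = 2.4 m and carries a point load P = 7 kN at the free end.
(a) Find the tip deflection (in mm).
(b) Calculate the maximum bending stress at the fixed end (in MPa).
(a) Tip deflection of a cantilever with an end point load: δ = P·L^3 / (3·E·I). Convert P = 7 kN = 7000 N, E = 110 GPa = 1.1 × 10¹¹ Pa.
  δ = (7000 × 2.4^3) / (3 × (1.1 × 10¹¹) × (8.85 × 10⁻⁵)) = 0.003313 m = 3.313 mm
(b) Maximum bending moment at the fixed end: M = P·L = 7000 × 2.4 = 16800 N·m. Convert y_max = 100 mm = 0.1 m.
  σ = M·y_max / I = (16800 × 0.1) / (8.85 × 10⁻⁵) = 1.898 × 10⁷ Pa = 18.98 MPa
Final answer: (a) δ = 3.313 mm, (b) σ = 18.98 MPa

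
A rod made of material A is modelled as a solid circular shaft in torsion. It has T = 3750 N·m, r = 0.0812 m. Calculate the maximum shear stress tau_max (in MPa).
Model: a solid circular shaft in torsion, so tau_max = (2·T) / (π·r^3).
Substitute:
  tau_max = (2 × 3750) / (π × 0.0812^3)
  tau_max = 4.459 × 10⁶ Pa
Convert: tau_max = 4.459 × 10⁶ Pa = 4.459 MPa
Final answer: tau_max = 4.459 MPa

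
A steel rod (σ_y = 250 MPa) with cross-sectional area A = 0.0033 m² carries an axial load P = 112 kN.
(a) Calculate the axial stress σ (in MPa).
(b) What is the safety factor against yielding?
(a) Axial stress σ = P/A. Convert P = 112 kN = 112000 N.
  σ = 112000 / 0.0033 = 3.394 × 10⁷ Pa = 33.94 MPa
(b) Safety factor SF = σ_y/σ = 250 / 33.94 = 7.366
Final answer: (a) σ = 33.94 MPa, (b) SF = 7.366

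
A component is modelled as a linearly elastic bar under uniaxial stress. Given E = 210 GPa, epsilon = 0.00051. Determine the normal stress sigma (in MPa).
Model: a linearly elastic bar under uniaxial stress, so sigma = E·epsilon.
Convert to SI units:
  E = 210 GPa = 2.1 × 10¹¹ Pa
Substitute:
  sigma = (2.1 × 10¹¹) × 0.00051
  sigma = 1.071 × 10⁸ Pa
Convert: sigma = 1.071 × 10⁸ Pa = 107.1 MPa
Final answer: sigma = 107.1 MPa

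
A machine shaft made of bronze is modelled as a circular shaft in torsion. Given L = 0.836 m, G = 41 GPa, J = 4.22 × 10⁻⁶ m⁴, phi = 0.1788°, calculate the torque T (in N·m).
Model: a circular shaft in torsion, so phi = (T·L) / (G·J).
Solve for T: T = (phi·G·J) / L.
Convert to SI units:
  G = 41 GPa = 4.1 × 10¹⁰ Pa
  phi = 0.1788° = 0.003121 rad
Substitute:
  T = (0.003121 × (4.1 × 10¹⁰) × (4.22 × 10⁻⁶)) / 0.836
  T = 645.9 N·m
Final answer: T = 645.9 N·m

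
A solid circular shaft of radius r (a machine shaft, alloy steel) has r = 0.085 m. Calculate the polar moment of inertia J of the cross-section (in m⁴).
Model: a solid circular shaft of radius r, so J = (π·r^4) / 2.
Substitute:
  J = (π × 0.085^4) / 2
  J = 8.2 × 10⁻⁵ m⁴
Final answer: J = 8.2 × 10⁻⁵ m⁴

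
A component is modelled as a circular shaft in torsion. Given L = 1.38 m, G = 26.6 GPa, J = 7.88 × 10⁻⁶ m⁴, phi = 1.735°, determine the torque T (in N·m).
Model: a circular shaft in torsion, so phi = (T·L) / (G·J).
Solve for T: T = (phi·G·J) / L.
Convert to SI units:
  G = 26.6 GPa = 2.66 × 10¹⁰ Pa
  phi = 1.735° = 0.03028 rad
Substitute:
  T = (0.03028 × (2.66 × 10¹⁰) × (7.88 × 10⁻⁶)) / 1.38
  T = 4599 N·m
Final answer: T = 4599 N·m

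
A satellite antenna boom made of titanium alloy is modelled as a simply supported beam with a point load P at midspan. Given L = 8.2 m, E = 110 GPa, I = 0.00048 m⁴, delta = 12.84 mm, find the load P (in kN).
Model: a simply supported beam with a point load P at midspan, so delta = (P·L^3) / (48·E·I).
Solve for P: P = (48·delta·E·I) / L^3.
Convert to SI units:
  E = 110 GPa = 1.1 × 10¹¹ Pa
  delta = 12.84 mm = 0.01284 m
Substitute:
  P = (48 × 0.01284 × (1.1 × 10¹¹) × 0.00048) / 8.2^3
  P = 59020 N
Convert: P = 59020 N = 59.02 kN
Final answer: P = 59.02 kN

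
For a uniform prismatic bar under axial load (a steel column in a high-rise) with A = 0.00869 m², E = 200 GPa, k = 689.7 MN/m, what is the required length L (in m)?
Model: a uniform prismatic bar under axial load, so k = (A·E) / L.
Solve for L: L = (A·E) / k.
Convert to SI units:
  E = 200 GPa = 2 × 10¹¹ Pa
  k = 689.7 MN/m = 6.897 × 10⁸ N/m
Substitute:
  L = (0.00869 × (2 × 10¹¹)) / (6.897 × 10⁸)
  L = 2.52 m
Final answer: L = 2.52 m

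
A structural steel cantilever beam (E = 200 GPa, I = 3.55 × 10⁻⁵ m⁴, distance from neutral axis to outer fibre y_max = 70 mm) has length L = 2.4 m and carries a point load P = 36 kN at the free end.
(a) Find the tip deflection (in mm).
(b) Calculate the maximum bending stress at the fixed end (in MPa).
(a) Tip deflection of a cantilever with an end point load: δ = P·L^3 / (3·E·I). Convert P = 36 kN = 36000 N, E = 200 GPa = 2 × 10¹¹ Pa.
  δ = (36000 × 2.4^3) / (3 × (2 × 10¹¹) × (3.55 × 10⁻⁵)) = 0.02336 m = 23.36 mm
(b) Maximum bending moment at the fixed end: M = P·L = 36000 × 2.4 = 86400 N·m. Convert y_max = 70 mm = 0.07 m.
  σ = M·y_max / I = (86400 × 0.07) / (3.55 × 10⁻⁵) = 1.704 × 10⁸ Pa = 170.4 MPa
Final answer: (a) δ = 23.36 mm, (b) σ = 170.4 MPa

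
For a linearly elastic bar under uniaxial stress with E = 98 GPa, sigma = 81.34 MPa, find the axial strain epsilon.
Model: a linearly elastic bar under uniaxial stress, so sigma = E·epsilon.
Solve for epsilon: epsilon = sigma / E.
Convert to SI units:
  E = 98 GPa = 9.8 × 10¹⁰ Pa
  sigma = 81.34 MPa = 8.134 × 10⁷ Pa
Substitute:
  epsilon = (8.134 × 10⁷) / (9.8 × 10¹⁰)
  epsilon = 0.00083
Final answer: epsilon = 0.00083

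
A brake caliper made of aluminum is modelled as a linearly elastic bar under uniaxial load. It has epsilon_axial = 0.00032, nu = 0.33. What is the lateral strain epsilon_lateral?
Model: a linearly elastic bar under uniaxial load, so epsilon_lateral = -nu·epsilon_axial.
Substitute:
  epsilon_lateral = -(0.33 × 0.00032)
  epsilon_lateral = -0.0001056
Final answer: epsilon_lateral = -0.0001056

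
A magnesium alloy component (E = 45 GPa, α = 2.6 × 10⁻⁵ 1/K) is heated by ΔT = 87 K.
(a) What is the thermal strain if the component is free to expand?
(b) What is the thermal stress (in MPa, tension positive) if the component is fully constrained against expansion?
(a) Free thermal strain ε_th = α·ΔT = (2.6 × 10⁻⁵) × 87 = 0.002262
(b) Fully constrained, the expansion is suppressed, so σ = -E·α·ΔT. Convert E = 45 GPa = 4.5 × 10¹⁰ Pa.
  σ = -(4.5 × 10¹⁰) × (2.6 × 10⁻⁵) × 87 = -1.018 × 10⁸ Pa = -101.8 MPa (compressive)
Final answer: (a) ε_th = 0.002262, (b) σ = -101.8 MPa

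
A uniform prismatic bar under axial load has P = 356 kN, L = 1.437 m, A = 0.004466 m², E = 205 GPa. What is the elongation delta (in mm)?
Model: a uniform prismatic bar under axial load, so delta = (P·L) / (A·E).
Convert to SI units:
  P = 356 kN = 356000 N
  E = 205 GPa = 2.05 × 10¹¹ Pa
Substitute:
  delta = (356000 × 1.437) / (0.004466 × (2.05 × 10¹¹))
  delta = 0.0005588 m
Convert: delta = 0.0005588 m = 0.5588 mm
Final answer: delta = 0.5588 mm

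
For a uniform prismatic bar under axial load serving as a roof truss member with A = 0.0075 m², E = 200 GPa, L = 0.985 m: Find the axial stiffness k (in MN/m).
Model: a uniform prismatic bar under axial load, so k = (A·E) / L.
Convert to SI units:
  E = 200 GPa = 2 × 10¹¹ Pa
Substitute:
  k = (0.0075 × (2 × 10¹¹)) / 0.985
  k = 1.523 × 10⁹ N/m
Convert: k = 1.523 × 10⁹ N/m = 1523 MN/m
Final answer: k = 1523 MN/m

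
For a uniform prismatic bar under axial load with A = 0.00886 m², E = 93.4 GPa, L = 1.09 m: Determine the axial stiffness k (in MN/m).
Model: a uniform prismatic bar under axial load, so k = (A·E) / L.
Convert to SI units:
  E = 93.4 GPa = 9.34 × 10¹⁰ Pa
Substitute:
  k = (0.00886 × (9.34 × 10¹⁰)) / 1.09
  k = 7.592 × 10⁸ N/m
Convert: k = 7.592 × 10⁸ N/m = 759.2 MN/m
Final answer: k = 759.2 MN/m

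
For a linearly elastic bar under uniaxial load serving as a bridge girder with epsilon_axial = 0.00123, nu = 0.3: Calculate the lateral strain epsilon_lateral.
Model: a linearly elastic bar under uniaxial load, so epsilon_lateral = -nu·epsilon_axial.
Substitute:
  epsilon_lateral = -(0.3 × 0.00123)
  epsilon_lateral = -0.000369
Final answer: epsilon_lateral = -0.000369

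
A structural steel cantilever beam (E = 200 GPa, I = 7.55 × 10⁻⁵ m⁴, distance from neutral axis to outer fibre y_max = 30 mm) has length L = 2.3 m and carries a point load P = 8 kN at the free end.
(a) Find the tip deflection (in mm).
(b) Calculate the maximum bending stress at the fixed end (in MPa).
(a) Tip deflection of a cantilever with an end point load: δ = P·L^3 / (3·E·I). Convert P = 8 kN = 8000 N, E = 200 GPa = 2 × 10¹¹ Pa.
  δ = (8000 × 2.3^3) / (3 × (2 × 10¹¹) × (7.55 × 10⁻⁵)) = 0.002149 m = 2.149 mm
(b) Maximum bending moment at the fixed end: M = P·L = 8000 × 2.3 = 18400 N·m. Convert y_max = 30 mm = 0.03 m.
  σ = M·y_max / I = (18400 × 0.03) / (7.55 × 10⁻⁵) = 7.311 × 10⁶ Pa = 7.311 MPa
Final answer: (a) δ = 2.149 mm, (b) σ = 7.311 MPa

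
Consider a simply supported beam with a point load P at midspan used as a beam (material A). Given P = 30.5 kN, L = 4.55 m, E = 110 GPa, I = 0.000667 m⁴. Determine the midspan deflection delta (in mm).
Model: a simply supported beam with a point load P at midspan, so delta = (P·L^3) / (48·E·I).
Convert to SI units:
  P = 30.5 kN = 30500 N
  E = 110 GPa = 1.1 × 10¹¹ Pa
Substitute:
  delta = (30500 × 4.55^3) / (48 × (1.1 × 10¹¹) × 0.000667)
  delta = 0.0008158 m
Convert: delta = 0.0008158 m = 0.8158 mm
Final answer: delta = 0.8158 mm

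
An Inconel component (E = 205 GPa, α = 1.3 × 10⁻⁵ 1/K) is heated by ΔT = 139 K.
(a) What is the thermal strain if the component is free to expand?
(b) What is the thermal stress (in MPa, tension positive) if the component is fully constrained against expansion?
(a) Free thermal strain ε_th = α·ΔT = (1.3 × 10⁻⁵) × 139 = 0.001807
(b) Fully constrained, the expansion is suppressed, so σ = -E·α·ΔT. Convert E = 205 GPa = 2.05 × 10¹¹ Pa.
  σ = -(2.05 × 10¹¹) × (1.3 × 10⁻⁵) × 139 = -3.704 × 10⁸ Pa = -370.4 MPa (compressive)
Final answer: (a) ε_th = 0.001807, (b) σ = -370.4 MPa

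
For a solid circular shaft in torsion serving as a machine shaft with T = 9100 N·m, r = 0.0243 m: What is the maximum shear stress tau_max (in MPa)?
Model: a solid circular shaft in torsion, so tau_max = (2·T) / (π·r^3).
Substitute:
  tau_max = (2 × 9100) / (π × 0.0243^3)
  tau_max = 4.037 × 10⁸ Pa
Convert: tau_max = 4.037 × 10⁸ Pa = 403.7 MPa
Final answer: tau_max = 403.7 MPa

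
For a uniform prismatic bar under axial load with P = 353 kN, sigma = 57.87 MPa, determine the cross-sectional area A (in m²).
Model: a uniform prismatic bar under axial load, so sigma = P / A.
Solve for A: A = P / sigma.
Convert to SI units:
  P = 353 kN = 353000 N
  sigma = 57.87 MPa = 5.787 × 10⁷ Pa
Substitute:
  A = 353000 / (5.787 × 10⁷)
  A = 0.0061 m²
Final answer: A = 0.0061 m²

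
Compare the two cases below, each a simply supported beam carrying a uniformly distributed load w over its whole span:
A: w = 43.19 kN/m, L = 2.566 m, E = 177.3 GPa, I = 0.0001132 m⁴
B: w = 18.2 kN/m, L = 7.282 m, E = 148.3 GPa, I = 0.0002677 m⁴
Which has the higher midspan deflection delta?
Model: a simply supported beam carrying a uniformly distributed load w over its whole span, so delta = (5·w·L^4) / (384·E·I) (SI units).
  A: delta = (5 × 43190 × 2.566^4) / (384 × (1.773 × 10¹¹) × 0.0001132) = 0.001215 m = 1.215 mm
  B: delta = (5 × 18200 × 7.282^4) / (384 × (1.483 × 10¹¹) × 0.0002677) = 0.01679 m = 16.79 mm
16.79 mm > 1.215 mm, so B is larger.
Final answer: B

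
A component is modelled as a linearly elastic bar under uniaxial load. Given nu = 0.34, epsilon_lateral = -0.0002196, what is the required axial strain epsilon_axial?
Model: a linearly elastic bar under uniaxial load, so epsilon_lateral = -nu·epsilon_axial.
Solve for epsilon_axial: epsilon_axial = -epsilon_lateral / nu.
Substitute:
  epsilon_axial = -(-0.0002196) / 0.34
  epsilon_axial = 0.0006459
Final answer: epsilon_axial = 0.0006459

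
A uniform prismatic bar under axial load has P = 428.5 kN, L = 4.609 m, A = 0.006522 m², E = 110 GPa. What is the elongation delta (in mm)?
Model: a uniform prismatic bar under axial load, so delta = (P·L) / (A·E).
Convert to SI units:
  P = 428.5 kN = 428500 N
  E = 110 GPa = 1.1 × 10¹¹ Pa
Substitute:
  delta = (428500 × 4.609) / (0.006522 × (1.1 × 10¹¹))
  delta = 0.002753 m
Convert: delta = 0.002753 m = 2.753 mm
Final answer: delta = 2.753 mm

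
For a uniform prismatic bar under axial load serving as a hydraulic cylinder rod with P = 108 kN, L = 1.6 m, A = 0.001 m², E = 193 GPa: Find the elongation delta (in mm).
Model: a uniform prismatic bar under axial load, so delta = (P·L) / (A·E).
Convert to SI units:
  P = 108 kN = 108000 N
  E = 193 GPa = 1.93 × 10¹¹ Pa
Substitute:
  delta = (108000 × 1.6) / (0.001 × (1.93 × 10¹¹))
  delta = 0.0008953 m
Convert: delta = 0.0008953 m = 0.8953 mm
Final answer: delta = 0.8953 mm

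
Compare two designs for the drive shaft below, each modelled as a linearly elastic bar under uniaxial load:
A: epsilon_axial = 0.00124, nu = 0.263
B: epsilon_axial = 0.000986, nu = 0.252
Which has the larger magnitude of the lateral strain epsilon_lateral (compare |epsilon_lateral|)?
Model: a linearly elastic bar under uniaxial load, so epsilon_lateral = -nu·epsilon_axial (SI units).
  A: epsilon_lateral = -(0.263 × 0.00124) = -0.0003261
  B: epsilon_lateral = -(0.252 × 0.000986) = -0.0002485
|epsilon_lateral|: A = 0.0003261, B = 0.0002485, so A is larger in magnitude.
Final answer: A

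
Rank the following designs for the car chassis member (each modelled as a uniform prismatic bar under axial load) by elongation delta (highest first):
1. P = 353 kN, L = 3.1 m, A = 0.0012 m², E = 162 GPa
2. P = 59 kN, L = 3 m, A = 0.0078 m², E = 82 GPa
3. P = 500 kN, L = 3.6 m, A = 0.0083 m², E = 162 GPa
Model: a uniform prismatic bar under axial load, so delta = (P·L) / (A·E) (SI units).
  Case 1: delta = (353000 × 3.1) / (0.0012 × (1.62 × 10¹¹)) = 0.005629 m = 5.629 mm
  Case 2: delta = (59000 × 3) / (0.0078 × (8.2 × 10¹⁰)) = 0.0002767 m = 0.2767 mm
  Case 3: delta = (500000 × 3.6) / (0.0083 × (1.62 × 10¹¹)) = 0.001339 m = 1.339 mm
Ordering: 5.629 mm (case 1) > 1.339 mm (case 3) > 0.2767 mm (case 2)
Final answer: 1, 3, 2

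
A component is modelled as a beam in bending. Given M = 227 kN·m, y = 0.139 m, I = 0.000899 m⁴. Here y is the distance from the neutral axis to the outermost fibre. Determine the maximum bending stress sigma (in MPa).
Model: a beam in bending, so sigma = (M·y) / I.
Convert to SI units:
  M = 227 kN·m = 227000 N·m
Substitute:
  sigma = (227000 × 0.139) / 0.000899
  sigma = 3.51 × 10⁷ Pa
Convert: sigma = 3.51 × 10⁷ Pa = 35.1 MPa
Final answer: sigma = 35.1 MPa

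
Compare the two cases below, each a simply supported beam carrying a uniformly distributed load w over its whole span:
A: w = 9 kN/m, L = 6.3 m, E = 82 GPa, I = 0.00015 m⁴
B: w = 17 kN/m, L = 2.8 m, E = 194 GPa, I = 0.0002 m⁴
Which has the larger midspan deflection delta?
Model: a simply supported beam carrying a uniformly distributed load w over its whole span, so delta = (5·w·L^4) / (384·E·I) (SI units).
  A: delta = (5 × 9000 × 6.3^4) / (384 × (8.2 × 10¹⁰) × 0.00015) = 0.01501 m = 15.01 mm
  B: delta = (5 × 17000 × 2.8^4) / (384 × (1.94 × 10¹¹) × 0.0002) = 0.0003507 m = 0.3507 mm
15.01 mm > 0.3507 mm, so A is larger.
Final answer: A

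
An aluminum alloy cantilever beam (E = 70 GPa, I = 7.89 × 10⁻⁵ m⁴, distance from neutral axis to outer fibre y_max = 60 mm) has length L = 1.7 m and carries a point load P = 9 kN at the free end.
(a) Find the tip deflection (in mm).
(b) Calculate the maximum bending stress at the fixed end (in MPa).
(a) Tip deflection of a cantilever with an end point load: δ = P·L^3 / (3·E·I). Convert P = 9 kN = 9000 N, E = 70 GPa = 7 × 10¹⁰ Pa.
  δ = (9000 × 1.7^3) / (3 × (7 × 10¹⁰) × (7.89 × 10⁻⁵)) = 0.002669 m = 2.669 mm
(b) Maximum bending moment at the fixed end: M = P·L = 9000 × 1.7 = 15300 N·m. Convert y_max = 60 mm = 0.06 m.
  σ = M·y_max / I = (15300 × 0.06) / (7.89 × 10⁻⁵) = 1.163 × 10⁷ Pa = 11.63 MPa
Final answer: (a) δ = 2.669 mm, (b) σ = 11.63 MPa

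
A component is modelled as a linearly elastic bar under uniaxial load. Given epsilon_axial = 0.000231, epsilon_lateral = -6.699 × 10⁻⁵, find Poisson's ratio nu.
Model: a linearly elastic bar under uniaxial load, so epsilon_lateral = -nu·epsilon_axial.
Solve for nu: nu = -epsilon_lateral / epsilon_axial.
Substitute:
  nu = -(-6.699 × 10⁻⁵) / 0.000231
  nu = 0.29
Final answer: nu = 0.29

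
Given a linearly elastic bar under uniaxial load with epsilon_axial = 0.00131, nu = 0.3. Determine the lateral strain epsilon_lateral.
Model: a linearly elastic bar under uniaxial load, so epsilon_lateral = -nu·epsilon_axial.
Substitute:
  epsilon_lateral = -(0.3 × 0.00131)
  epsilon_lateral = -0.000393
Final answer: epsilon_lateral = -0.000393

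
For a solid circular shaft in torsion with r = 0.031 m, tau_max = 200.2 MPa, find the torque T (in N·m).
Model: a solid circular shaft in torsion, so tau_max = (2·T) / (π·r^3).
Solve for T: T = (π·tau_max·r^3) / 2.
Convert to SI units:
  tau_max = 200.2 MPa = 2.002 × 10⁸ Pa
Substitute:
  T = (π × (2.002 × 10⁸) × 0.031^3) / 2
  T = 9368 N·m
Final answer: T = 9368 N·m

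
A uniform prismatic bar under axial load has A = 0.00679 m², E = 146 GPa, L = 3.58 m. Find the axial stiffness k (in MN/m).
Model: a uniform prismatic bar under axial load, so k = (A·E) / L.
Convert to SI units:
  E = 146 GPa = 1.46 × 10¹¹ Pa
Substitute:
  k = (0.00679 × (1.46 × 10¹¹)) / 3.58
  k = 2.769 × 10⁸ N/m
Convert: k = 2.769 × 10⁸ N/m = 276.9 MN/m
Final answer: k = 276.9 MN/m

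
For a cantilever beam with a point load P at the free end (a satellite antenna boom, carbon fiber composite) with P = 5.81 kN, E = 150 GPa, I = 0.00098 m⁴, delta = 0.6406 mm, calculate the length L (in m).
Model: a cantilever beam with a point load P at the free end, so delta = (P·L^3) / (3·E·I).
Solve for L: L = ((3·delta·E·I) / P)^(1/3).
Convert to SI units:
  P = 5.81 kN = 5810 N
  E = 150 GPa = 1.5 × 10¹¹ Pa
  delta = 0.6406 mm = 0.0006406 m
Substitute:
  L = ((3 × 0.0006406 × (1.5 × 10¹¹) × 0.00098) / 5810)^(1/3)
  L = 3.65 m
Final answer: L = 3.65 m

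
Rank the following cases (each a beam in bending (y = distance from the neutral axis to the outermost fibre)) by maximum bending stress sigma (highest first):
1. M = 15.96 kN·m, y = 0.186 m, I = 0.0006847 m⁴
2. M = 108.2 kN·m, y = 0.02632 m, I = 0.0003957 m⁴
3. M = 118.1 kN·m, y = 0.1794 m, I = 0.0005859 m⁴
Model: a beam in bending (y = distance from the neutral axis to the outermost fibre), so sigma = (M·y) / I (SI units).
  Case 1: sigma = (15960 × 0.186) / 0.0006847 = 4.336 × 10⁶ Pa = 4.336 MPa
  Case 2: sigma = (108200 × 0.02632) / 0.0003957 = 7.197 × 10⁶ Pa = 7.197 MPa
  Case 3: sigma = (118100 × 0.1794) / 0.0005859 = 3.616 × 10⁷ Pa = 36.16 MPa
Ordering: 36.16 MPa (case 3) > 7.197 MPa (case 2) > 4.336 MPa (case 1)
Final answer: 3, 2, 1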